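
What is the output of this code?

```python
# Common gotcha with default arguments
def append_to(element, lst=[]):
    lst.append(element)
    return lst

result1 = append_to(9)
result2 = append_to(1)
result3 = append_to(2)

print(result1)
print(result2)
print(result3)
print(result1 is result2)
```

Key concept: mutable default argument gotcha.
Step by step:
`result1 = append_to(9)` → result1 = [9]
`result2 = append_to(1)` → result1 = [9, 1] (same object as result2); result2 = [9, 1] (same object as result1)
`result3 = append_to(2)` → result1 = [9, 1, 2] (same object as result2, result3); result2 = [9, 1, 2] (same object as result1, result3); result3 = [9, 1, 2] (same object as result1, result2)
`print(result1)` → prints [9, 1, 2]
`print(result2)` → prints [9, 1, 2]
`print(result3)` → prints [9, 1, 2]
`print(result1 is result2)` → prints True

Answer:
[9, 1, 2]
[9, 1, 2]
[9, 1, 2]
True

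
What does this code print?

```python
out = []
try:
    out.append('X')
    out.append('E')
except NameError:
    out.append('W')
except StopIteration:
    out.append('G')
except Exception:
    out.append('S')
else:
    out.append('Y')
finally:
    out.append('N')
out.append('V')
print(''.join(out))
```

Execution trace: 'X' (try body) → 'E' (try body, no exception) → 'Y' (else) → 'N' (finally) → 'V' (after the try/except). Output: XEYNV

Answer: XEYNV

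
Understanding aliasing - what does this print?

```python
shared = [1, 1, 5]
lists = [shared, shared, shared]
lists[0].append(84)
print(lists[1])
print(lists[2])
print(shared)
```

Key concept: list of same reference.
Step by step:
`shared = [1, 1, 5]` → shared = [1, 1, 5]
`lists = [shared, shared, shared]` → lists = [[1, 1, 5], [1, 1, 5], [1, 1, 5]]
`lists[0].append(84)` → shared = [1, 1, 5, 84]; lists = [[1, 1, 5, 84], [1, 1, 5, 84], [1, 1, 5, 84]]
`print(lists[1])` → prints [1, 1, 5, 84]
`print(lists[2])` → prints [1, 1, 5, 84]
`print(shared)` → prints [1, 1, 5, 84]

Answer:
[1, 1, 5, 84]
[1, 1, 5, 84]
[1, 1, 5, 84]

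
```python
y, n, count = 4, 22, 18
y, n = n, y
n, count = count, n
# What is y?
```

Trace:
`y, n, count = 4, 22, 18` → y = 4; n = 22; count = 18
`y, n = n, y` → y = 22; n = 4
`n, count = count, n` → n = 18; count = 4
So y = 22

Answer: 22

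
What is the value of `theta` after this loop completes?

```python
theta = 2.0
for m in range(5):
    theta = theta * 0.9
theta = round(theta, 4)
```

Exponential decay: 2.0 * 0.9^5
`theta` takes the values: 2.0 → 1.8 → 1.62 → 1.458 → 1.3122 → 1.18098 → 1.181

Answer: 1.181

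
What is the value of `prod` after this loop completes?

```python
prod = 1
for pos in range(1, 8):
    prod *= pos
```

7! = 5040
`prod` takes the values: 1 → 2 → 6 → 24 → 120 → 720 → 5040

Answer: 5040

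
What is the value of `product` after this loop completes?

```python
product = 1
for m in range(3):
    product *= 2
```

2^3 = 8
`product` takes the values: 1 → 2 → 4 → 8

Answer: 8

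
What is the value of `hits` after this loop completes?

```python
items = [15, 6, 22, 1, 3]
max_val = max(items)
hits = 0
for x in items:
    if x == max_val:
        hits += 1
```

Count of max value 22 in [15, 6, 22, 1, 3]
`hits` takes the values: 0 → 1

Answer: 1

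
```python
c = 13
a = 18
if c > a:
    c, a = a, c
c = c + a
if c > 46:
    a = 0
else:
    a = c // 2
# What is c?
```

Trace:
`c = 13` → c = 13
`a = 18` → a = 18
`if c > a: ...` → c > a is False → no variable changes
`c = c + a` → c = 31
`if c > 46: ...` → c > 46 is False, take else branch → a = 15
So c = 31

Answer: 31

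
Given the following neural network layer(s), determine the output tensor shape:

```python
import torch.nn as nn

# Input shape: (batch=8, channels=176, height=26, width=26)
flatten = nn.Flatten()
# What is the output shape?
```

Input: (8, 176, 26, 26) -> Output: (8, 118976)

Answer: (8, 118976)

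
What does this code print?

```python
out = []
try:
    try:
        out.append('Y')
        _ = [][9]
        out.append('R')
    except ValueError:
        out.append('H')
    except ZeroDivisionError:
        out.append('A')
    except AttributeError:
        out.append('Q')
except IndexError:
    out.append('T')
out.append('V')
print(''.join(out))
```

Execution trace: 'Y' (try body) → 'T' (outer except IndexError) → 'V' (after the try/except). Output: YTV

Answer: YTV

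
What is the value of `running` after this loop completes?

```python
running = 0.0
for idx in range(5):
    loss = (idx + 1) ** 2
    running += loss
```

Sum of squared losses 1² + 2² + ... + 5²
`running` takes the values: 0.0 → 1.0 → 5.0 → 14.0 → 30.0 → 55.0

Answer: 55.0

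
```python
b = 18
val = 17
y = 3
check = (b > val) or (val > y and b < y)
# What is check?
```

Trace:
`b = 18` → b = 18
`val = 17` → val = 17
`y = 3` → y = 3
`check = (b > val) or (val > y and b < y)` → check = True
So check = True

Answer: True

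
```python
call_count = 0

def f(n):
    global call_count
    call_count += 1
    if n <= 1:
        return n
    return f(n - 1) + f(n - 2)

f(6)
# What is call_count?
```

Calls(n) = 1 + Calls(n-1) + Calls(n-2); Calls(0)=Calls(1)=1. For n=6 this gives 25.

Answer: 25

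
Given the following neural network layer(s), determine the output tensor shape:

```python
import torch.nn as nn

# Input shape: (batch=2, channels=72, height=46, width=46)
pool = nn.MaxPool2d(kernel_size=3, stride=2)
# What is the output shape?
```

Input: (2, 72, 46, 46) -> Output: (2, 72, 22, 22)

Answer: (2, 72, 22, 22)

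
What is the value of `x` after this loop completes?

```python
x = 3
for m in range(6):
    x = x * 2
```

Multiply by 2, 6 times: 3 * 2^6 = 192
`x` takes the values: 3 → 6 → 12 → 24 → 48 → 96 → 192

Answer: 192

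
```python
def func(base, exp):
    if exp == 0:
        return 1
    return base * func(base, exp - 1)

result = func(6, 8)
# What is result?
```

func(6, 8) = 6 * 6 * 6 * 6 * 6 * 6 * 6 * 6 = 1679616

Answer: 1679616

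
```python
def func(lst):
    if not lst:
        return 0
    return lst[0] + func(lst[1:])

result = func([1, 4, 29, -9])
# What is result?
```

1 + 4 + 29 + (-9) + 0 = 25

Answer: 25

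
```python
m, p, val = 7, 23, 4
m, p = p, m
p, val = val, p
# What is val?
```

Trace:
`m, p, val = 7, 23, 4` → m = 7; p = 23; val = 4
`m, p = p, m` → m = 23; p = 7
`p, val = val, p` → p = 4; val = 7
So val = 7

Answer: 7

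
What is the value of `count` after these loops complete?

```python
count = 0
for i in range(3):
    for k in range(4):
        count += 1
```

3 * 4 = 12
`count` takes the values: 0 → 1 → 2 → 3 → 4 → 5 → 6 → 7 → 8 → 9 → 10 → 11 → 12

Answer: 12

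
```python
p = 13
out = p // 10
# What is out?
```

Trace:
`p = 13` → p = 13
`out = p // 10` → out = 1
So out = 1

Answer: 1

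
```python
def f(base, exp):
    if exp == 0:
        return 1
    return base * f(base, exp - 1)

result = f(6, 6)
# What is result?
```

f(6, 6) = 6 * 6 * 6 * 6 * 6 * 6 = 46656

Answer: 46656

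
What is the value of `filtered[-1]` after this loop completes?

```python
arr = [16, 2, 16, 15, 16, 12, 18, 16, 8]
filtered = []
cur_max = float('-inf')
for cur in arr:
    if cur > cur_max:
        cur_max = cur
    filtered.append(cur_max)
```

Running max ends at 18
`filtered` takes the values: [] → [16] → [16, 16] → [16, 16, 16] → [16, 16, 16, 16] → [16, 16, 16, 16, 16] → [16, 16, 16, 16, 16, 16] → [16, 16, 16, 16, 16, 16, 18] → [16, 16, 16, 16, 16, 16, 18, 18] → [16, 16, 16, 16, 16, 16, 18, 18, 18]
So `filtered[-1]` = 18

Answer: 18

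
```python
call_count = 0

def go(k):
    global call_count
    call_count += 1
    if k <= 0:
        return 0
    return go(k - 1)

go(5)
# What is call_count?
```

Linear recursion stepping by 1: 6 calls from k=5 down to ≤0.

Answer: 6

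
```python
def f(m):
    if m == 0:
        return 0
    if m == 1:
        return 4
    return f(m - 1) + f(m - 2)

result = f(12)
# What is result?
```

Build up from base cases: f(0)=0, f(1)=4, f(2)=4, f(3)=8, f(4)=12, f(5)=20, f(6)=32, ..., f(12)=576

Answer: 576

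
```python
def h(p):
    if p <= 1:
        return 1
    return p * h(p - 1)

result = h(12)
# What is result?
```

h(12) = 12 * 11 * 10 * 9 * 8 * 7 * 6 * 5 * 4 * 3 * 2 * 1 = 479001600

Answer: 479001600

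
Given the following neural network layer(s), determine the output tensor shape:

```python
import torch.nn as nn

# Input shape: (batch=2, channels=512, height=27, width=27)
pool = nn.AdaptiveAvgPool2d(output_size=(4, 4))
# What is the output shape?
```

Input: (2, 512, 27, 27) -> Output: (2, 512, 4, 4)

Answer: (2, 512, 4, 4)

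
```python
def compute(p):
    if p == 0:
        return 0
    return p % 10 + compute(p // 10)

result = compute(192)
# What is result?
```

Sum of digits of 192: 2 + 9 + 1 = 12

Answer: 12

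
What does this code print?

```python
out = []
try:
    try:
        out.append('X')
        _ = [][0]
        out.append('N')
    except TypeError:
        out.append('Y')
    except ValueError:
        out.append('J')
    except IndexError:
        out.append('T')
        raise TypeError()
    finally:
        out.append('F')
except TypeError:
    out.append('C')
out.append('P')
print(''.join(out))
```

Execution trace: 'X' (inner try body) → 'T' (inner except IndexError) → 'F' (inner finally) → 'C' (outer except TypeError) → 'P' (after the try/except). Output: XTFCP

Answer: XTFCP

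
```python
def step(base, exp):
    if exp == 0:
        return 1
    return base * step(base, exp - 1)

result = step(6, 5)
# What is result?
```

step(6, 5) = 6 * 6 * 6 * 6 * 6 = 7776

Answer: 7776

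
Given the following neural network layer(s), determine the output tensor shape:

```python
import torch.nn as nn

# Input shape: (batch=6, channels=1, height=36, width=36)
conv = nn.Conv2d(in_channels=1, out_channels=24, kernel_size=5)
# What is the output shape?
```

Input: (6, 1, 36, 36) -> Output: (6, 24, 32, 32)

Answer: (6, 24, 32, 32)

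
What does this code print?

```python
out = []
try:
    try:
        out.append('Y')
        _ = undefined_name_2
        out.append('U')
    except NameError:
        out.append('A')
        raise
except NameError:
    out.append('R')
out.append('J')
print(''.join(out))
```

Execution trace: 'Y' (inner try body) → 'A' (inner except NameError) → 'R' (outer except NameError) → 'J' (after the try/except). Output: YARJ

Answer: YARJ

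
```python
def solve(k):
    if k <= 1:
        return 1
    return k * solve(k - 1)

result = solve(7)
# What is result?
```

solve(7) = 7 * 6 * 5 * 4 * 3 * 2 * 1 = 5040

Answer: 5040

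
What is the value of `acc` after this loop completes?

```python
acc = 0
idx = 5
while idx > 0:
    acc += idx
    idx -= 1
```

Sum 5 down to 1
`acc` takes the values: 0 → 5 → 9 → 12 → 14 → 15

Answer: 15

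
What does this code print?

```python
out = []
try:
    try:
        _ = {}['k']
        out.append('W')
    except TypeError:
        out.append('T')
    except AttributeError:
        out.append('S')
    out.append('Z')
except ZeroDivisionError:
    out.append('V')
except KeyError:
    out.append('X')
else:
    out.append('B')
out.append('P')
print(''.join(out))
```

Execution trace: 'X' (except KeyError) → 'P' (after the try/except). Output: XP

Answer: XP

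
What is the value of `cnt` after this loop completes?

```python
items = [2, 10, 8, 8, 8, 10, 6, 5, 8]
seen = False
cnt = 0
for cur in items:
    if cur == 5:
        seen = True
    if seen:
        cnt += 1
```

Count elements after first 5 in [2, 10, 8, 8, 8, 10, 6, 5, 8]
`cnt` takes the values: 0 → 1 → 2

Answer: 2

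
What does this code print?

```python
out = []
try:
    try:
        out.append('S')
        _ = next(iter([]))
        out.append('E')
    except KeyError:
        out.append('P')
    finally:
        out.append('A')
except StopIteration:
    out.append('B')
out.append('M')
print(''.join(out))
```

Execution trace: 'S' (try body) → 'A' (finally) → 'B' (outer except StopIteration) → 'M' (after the try/except). Output: SABM

Answer: SABM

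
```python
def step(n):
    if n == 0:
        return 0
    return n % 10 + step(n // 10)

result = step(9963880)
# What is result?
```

Sum of digits of 9963880: 0 + 8 + 8 + 3 + 6 + 9 + 9 = 43

Answer: 43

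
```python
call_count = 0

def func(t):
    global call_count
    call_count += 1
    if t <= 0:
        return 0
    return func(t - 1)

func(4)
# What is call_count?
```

Linear recursion stepping by 1: 5 calls from t=4 down to ≤0.

Answer: 5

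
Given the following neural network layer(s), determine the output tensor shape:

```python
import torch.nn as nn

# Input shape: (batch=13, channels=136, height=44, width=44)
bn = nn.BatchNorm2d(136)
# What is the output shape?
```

Input: (13, 136, 44, 44) -> Output: (13, 136, 44, 44)

Answer: (13, 136, 44, 44)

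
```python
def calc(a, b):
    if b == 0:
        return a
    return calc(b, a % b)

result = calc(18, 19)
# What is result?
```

calc(18, 19) -> calc(19, 18) -> calc(18, 1) -> calc(1, 0) -> 1

Answer: 1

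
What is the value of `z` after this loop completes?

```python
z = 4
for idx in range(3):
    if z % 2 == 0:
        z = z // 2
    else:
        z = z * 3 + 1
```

Collatz-style transformation from 4
`z` takes the values: 4 → 2 → 1 → 4

Answer: 4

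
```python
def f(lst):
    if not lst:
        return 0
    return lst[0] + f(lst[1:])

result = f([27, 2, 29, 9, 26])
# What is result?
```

27 + 2 + 29 + 9 + 26 + 0 = 93

Answer: 93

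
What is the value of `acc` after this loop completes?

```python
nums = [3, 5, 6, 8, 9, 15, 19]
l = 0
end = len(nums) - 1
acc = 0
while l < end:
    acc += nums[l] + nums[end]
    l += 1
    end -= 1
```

Sum of pairs from ends
`acc` takes the values: 0 → 22 → 42 → 57

Answer: 57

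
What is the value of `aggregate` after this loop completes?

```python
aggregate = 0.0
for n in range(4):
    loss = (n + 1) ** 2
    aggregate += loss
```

Sum of squared losses 1² + 2² + ... + 4²
`aggregate` takes the values: 0.0 → 1.0 → 5.0 → 14.0 → 30.0

Answer: 30.0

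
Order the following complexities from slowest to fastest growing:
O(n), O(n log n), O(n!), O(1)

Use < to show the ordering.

Ordered by growth rate: O(1) < O(n) < O(n log n) < O(n!)

Answer: O(1) < O(n) < O(n log n) < O(n!)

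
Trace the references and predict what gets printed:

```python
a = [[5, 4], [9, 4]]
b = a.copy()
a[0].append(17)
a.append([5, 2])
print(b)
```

Key concept: shallow copy with nested lists.
Step by step:
`a = [[5, 4], [9, 4]]` → a = [[5, 4], [9, 4]]
`b = a.copy()` → b = [[5, 4], [9, 4]]
`a[0].append(17)` → a = [[5, 4, 17], [9, 4]]; b = [[5, 4, 17], [9, 4]]
`a.append([5, 2])` → a = [[5, 4, 17], [9, 4], [5, 2]]
`print(b)` → prints [[5, 4, 17], [9, 4]]

Answer: [[5, 4, 17], [9, 4]]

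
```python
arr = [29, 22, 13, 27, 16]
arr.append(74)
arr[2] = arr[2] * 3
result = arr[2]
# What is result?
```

Trace:
`arr = [29, 22, 13, 27, 16]` → arr = [29, 22, 13, 27, 16]
`arr.append(74)` → arr = [29, 22, 13, 27, 16, 74]
`arr[2] = arr[2] * 3` → arr = [29, 22, 39, 27, 16, 74]
`result = arr[2]` → result = 39
So result = 39

Answer: 39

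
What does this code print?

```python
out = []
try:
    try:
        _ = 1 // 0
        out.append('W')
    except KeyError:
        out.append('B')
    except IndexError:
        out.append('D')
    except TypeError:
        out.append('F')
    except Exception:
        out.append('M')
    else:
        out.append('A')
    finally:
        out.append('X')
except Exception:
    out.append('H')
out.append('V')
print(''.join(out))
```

Execution trace: 'M' (inner except Exception) → 'X' (inner finally) → 'V' (after the try/except). Output: MXV

Answer: MXV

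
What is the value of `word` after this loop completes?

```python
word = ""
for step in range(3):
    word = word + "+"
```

Repeat '+' 3 times
`word` takes the values: "" → "+" → "++" → "+++"

Answer: "+++"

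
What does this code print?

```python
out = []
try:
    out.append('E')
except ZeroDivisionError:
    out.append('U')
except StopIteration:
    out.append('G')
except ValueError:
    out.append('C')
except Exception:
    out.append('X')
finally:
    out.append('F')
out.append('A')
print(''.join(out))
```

Execution trace: 'E' (try body, no exception) → 'F' (finally) → 'A' (after the try/except). Output: EFA

Answer: EFA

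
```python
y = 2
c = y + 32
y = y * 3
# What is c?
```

Trace:
`y = 2` → y = 2
`c = y + 32` → c = 34
`y = y * 3` → y = 6
So c = 34

Answer: 34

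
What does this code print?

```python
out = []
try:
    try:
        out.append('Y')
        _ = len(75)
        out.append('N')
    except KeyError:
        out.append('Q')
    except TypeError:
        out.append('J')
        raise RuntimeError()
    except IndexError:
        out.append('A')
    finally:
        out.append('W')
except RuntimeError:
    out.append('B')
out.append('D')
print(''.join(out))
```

Execution trace: 'Y' (inner try body) → 'J' (inner except TypeError) → 'W' (inner finally) → 'B' (outer except RuntimeError) → 'D' (after the try/except). Output: YJWBD

Answer: YJWBD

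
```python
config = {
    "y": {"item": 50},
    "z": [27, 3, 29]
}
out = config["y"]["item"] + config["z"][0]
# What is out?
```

Trace:
`config = { ...` → config = {'y': {'item': 50}, 'z': [27, 3, 29]}
`out = config["y"]["item"] + config["z"][0]` → out = 77
So out = 77

Answer: 77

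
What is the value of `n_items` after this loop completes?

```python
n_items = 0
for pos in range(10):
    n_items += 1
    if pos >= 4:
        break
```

Loop breaks when pos reaches 4, n_items is 5
`n_items` takes the values: 0 → 1 → 2 → 3 → 4 → 5

Answer: 5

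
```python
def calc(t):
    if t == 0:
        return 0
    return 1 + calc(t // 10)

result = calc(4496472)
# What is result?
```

Count of digits of 4496472: 7

Answer: 7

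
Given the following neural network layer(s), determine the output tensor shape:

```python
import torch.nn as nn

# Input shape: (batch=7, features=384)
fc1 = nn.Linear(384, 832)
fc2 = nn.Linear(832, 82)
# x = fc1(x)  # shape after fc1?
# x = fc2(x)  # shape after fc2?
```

Input: (7, 384) -> after fc1: (7, 832) -> Output: (7, 82)

Answer: (7, 82)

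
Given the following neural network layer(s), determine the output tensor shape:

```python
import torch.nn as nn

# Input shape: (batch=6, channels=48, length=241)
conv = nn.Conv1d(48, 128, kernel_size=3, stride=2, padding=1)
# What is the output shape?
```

Input: (6, 48, 241) -> Output: (6, 128, 121)

Answer: (6, 128, 121)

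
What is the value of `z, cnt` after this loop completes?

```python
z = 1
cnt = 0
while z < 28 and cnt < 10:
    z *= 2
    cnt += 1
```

Double until >= 28 or 10 iterations
`z, cnt` takes the values: (1, 0) → (2, 0) → (2, 1) → (4, 1) → (4, 2) → (8, 2) → (8, 3) → (16, 3) → (16, 4) → (32, 4) → (32, 5)

Answer: 32, 5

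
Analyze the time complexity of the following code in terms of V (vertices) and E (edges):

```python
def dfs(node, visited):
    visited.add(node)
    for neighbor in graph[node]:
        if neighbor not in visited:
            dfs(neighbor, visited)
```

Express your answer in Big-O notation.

This is Depth-first search (recursive). Time complexity: O(V + E).

Answer: O(V + E)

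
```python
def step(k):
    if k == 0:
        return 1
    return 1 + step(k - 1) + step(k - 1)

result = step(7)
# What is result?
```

step(k) = 1 + 2·step(k-1), step(0)=1. Closed form: (1+1)·2^7 - 1 = 255.

Answer: 255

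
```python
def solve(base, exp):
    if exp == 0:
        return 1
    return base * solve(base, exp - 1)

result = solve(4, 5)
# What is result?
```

solve(4, 5) = 4 * 4 * 4 * 4 * 4 = 1024

Answer: 1024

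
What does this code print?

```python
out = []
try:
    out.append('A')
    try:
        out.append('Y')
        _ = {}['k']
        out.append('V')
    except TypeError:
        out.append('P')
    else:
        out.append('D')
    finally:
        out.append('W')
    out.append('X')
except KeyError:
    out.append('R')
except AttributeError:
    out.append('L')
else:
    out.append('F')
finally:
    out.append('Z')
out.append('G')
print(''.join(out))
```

Execution trace: 'A' (try body) → 'Y' (inner try body) → 'W' (inner finally) → 'R' (except KeyError) → 'Z' (finally) → 'G' (after the try/except). Output: AYWRZG

Answer: AYWRZG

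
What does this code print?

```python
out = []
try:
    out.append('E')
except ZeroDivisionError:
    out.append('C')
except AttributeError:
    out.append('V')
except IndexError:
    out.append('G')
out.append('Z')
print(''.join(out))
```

Execution trace: 'E' (try body, no exception) → 'Z' (after the try/except). Output: EZ

Answer: EZ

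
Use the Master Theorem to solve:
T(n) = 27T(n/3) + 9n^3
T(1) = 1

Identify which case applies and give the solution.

a=27, b=3, f(n)=9n^3. log_3(27) = 3. Since c=3 = 3, Case 2 applies: T(n) = Θ(n^log_b(a) · log n) = O(n^3 log n).

Answer: O(n^3 log n) - Case 2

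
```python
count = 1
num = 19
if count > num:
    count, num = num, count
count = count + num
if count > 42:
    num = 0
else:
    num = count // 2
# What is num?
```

Trace:
`count = 1` → count = 1
`num = 19` → num = 19
`if count > num: ...` → count > num is False → no variable changes
`count = count + num` → count = 20
`if count > 42: ...` → count > 42 is False, take else branch → num = 10
So num = 10

Answer: 10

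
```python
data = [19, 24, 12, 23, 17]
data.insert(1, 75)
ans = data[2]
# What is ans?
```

Trace:
`data = [19, 24, 12, 23, 17]` → data = [19, 24, 12, 23, 17]
`data.insert(1, 75)` → data = [19, 75, 24, 12, 23, 17]
`ans = data[2]` → ans = 24
So ans = 24

Answer: 24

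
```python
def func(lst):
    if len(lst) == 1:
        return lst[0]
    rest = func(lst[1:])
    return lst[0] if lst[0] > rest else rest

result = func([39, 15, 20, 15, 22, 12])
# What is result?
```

Recursive max over [39, 15, 20, 15, 22, 12] = 39

Answer: 39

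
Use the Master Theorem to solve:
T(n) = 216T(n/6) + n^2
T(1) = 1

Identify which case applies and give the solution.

a=216, b=6, f(n)=n^2. log_6(216) = 3. Since c=2 < 3, Case 1 applies: T(n) = Θ(n^log_b(a)) = O(n^3).

Answer: O(n^3) - Case 1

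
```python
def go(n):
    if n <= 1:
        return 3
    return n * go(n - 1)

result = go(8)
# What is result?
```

go(8) = 8 * 7 * 6 * 5 * 4 * 3 * 2 * 3 = 120960

Answer: 120960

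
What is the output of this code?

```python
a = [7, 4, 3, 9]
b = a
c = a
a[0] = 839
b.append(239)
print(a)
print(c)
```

Key concept: multiple aliases.
Step by step:
`a = [7, 4, 3, 9]` → a = [7, 4, 3, 9]
`b = a` → b = [7, 4, 3, 9] (same object as a)
`c = a` → c = [7, 4, 3, 9] (same object as a, b)
`a[0] = 839` → a = [839, 4, 3, 9] (same object as b, c); b = [839, 4, 3, 9] (same object as a, c); c = [839, 4, 3, 9] (same object as a, b)
`b.append(239)` → a = [839, 4, 3, 9, 239] (same object as b, c); b = [839, 4, 3, 9, 239] (same object as a, c); c = [839, 4, 3, 9, 239] (same object as a, b)
`print(a)` → prints [839, 4, 3, 9, 239]
`print(c)` → prints [839, 4, 3, 9, 239]

Answer:
[839, 4, 3, 9, 239]
[839, 4, 3, 9, 239]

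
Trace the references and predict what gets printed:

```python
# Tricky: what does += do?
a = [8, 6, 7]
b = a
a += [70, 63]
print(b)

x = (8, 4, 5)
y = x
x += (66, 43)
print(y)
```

Key concept: += behavior differs for mutable vs immutable.
Step by step:
`a = [8, 6, 7]` → a = [8, 6, 7]
`b = a` → b = [8, 6, 7] (same object as a)
`a += [70, 63]` → a = [8, 6, 7, 70, 63] (same object as b); b = [8, 6, 7, 70, 63] (same object as a)
`print(b)` → prints [8, 6, 7, 70, 63]
`x = (8, 4, 5)` → x = (8, 4, 5)
`y = x` → y = (8, 4, 5)
`x += (66, 43)` → x = (8, 4, 5, 66, 43)
`print(y)` → prints (8, 4, 5)

Answer:
[8, 6, 7, 70, 63]
(8, 4, 5)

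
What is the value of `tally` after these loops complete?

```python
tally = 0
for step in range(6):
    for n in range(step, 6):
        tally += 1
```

Upper triangle: 6 + 5 + ... + 1
`tally` takes the values: 0 → 1 → 2 → 3 → 4 → 5 → 6 → 7 → 8 → 9 → 10 → 11 → 12 → 13 → 14 → 15 → 16 → 17 → 18 → 19 → 20 → 21

Answer: 21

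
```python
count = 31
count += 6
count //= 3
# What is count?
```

Trace:
`count = 31` → count = 31
`count += 6` → count = 37
`count //= 3` → count = 12
So count = 12

Answer: 12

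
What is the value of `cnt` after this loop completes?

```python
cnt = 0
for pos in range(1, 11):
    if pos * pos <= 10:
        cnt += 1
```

Count numbers where pos² ≤ 10
`cnt` takes the values: 0 → 1 → 2 → 3

Answer: 3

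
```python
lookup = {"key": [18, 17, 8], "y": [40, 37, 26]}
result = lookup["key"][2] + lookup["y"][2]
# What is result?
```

Trace:
`lookup = {"key": [18, 17, 8], "y": [40, 37, 26]}` → lookup = {'key': [18, 17, 8], 'y': [40, 37, 26]}
`result = lookup["key"][2] + lookup["y"][2]` → result = 34
So result = 34

Answer: 34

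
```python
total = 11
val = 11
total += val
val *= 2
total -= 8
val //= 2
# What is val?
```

Trace:
`total = 11` → total = 11
`val = 11` → val = 11
`total += val` → total = 22
`val *= 2` → val = 22
`total -= 8` → total = 14
`val //= 2` → val = 11
So val = 11

Answer: 11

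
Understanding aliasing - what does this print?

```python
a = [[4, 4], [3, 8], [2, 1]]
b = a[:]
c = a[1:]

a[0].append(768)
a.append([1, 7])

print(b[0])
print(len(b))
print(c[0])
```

Key concept: slice with nested mutation.
Step by step:
`a = [[4, 4], [3, 8], [2, 1]]` → a = [[4, 4], [3, 8], [2, 1]]
`b = a[:]` → b = [[4, 4], [3, 8], [2, 1]]
`c = a[1:]` → c = [[3, 8], [2, 1]]
`a[0].append(768)` → a = [[4, 4, 768], [3, 8], [2, 1]]; b = [[4, 4, 768], [3, 8], [2, 1]]
`a.append([1, 7])` → a = [[4, 4, 768], [3, 8], [2, 1], [1, 7]]
`print(b[0])` → prints [4, 4, 768]
`print(len(b))` → prints 3
`print(c[0])` → prints [3, 8]

Answer:
[4, 4, 768]
3
[3, 8]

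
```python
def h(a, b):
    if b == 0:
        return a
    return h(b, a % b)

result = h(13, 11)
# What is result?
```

h(13, 11) -> h(11, 2) -> h(2, 1) -> h(1, 0) -> 1

Answer: 1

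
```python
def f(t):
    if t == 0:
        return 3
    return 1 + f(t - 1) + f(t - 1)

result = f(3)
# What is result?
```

f(t) = 1 + 2·f(t-1), f(0)=3. Closed form: (3+1)·2^3 - 1 = 31.

Answer: 31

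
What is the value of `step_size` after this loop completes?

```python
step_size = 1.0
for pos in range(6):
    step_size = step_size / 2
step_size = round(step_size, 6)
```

Halving LR 6 times: 1 / 2^6
`step_size` takes the values: 1.0 → 0.5 → 0.25 → 0.125 → 0.0625 → 0.03125 → 0.015625

Answer: 0.015625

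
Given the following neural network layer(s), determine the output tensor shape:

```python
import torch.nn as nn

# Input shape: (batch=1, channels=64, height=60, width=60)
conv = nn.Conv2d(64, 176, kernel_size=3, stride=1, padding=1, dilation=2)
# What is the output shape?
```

Input: (1, 64, 60, 60) -> Output: (1, 176, 58, 58)

Answer: (1, 176, 58, 58)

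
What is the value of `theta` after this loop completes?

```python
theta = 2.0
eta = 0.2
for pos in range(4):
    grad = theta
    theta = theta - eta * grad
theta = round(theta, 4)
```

Gradient descent: w = 2.0 * (1 - 0.2)^4
`theta` takes the values: 2.0 → 1.6 → 1.28 → 1.024 → 0.8192

Answer: 0.8192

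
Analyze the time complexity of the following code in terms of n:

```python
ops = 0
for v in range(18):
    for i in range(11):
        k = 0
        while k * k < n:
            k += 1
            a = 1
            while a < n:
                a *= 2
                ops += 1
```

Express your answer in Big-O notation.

Each loop level contributes: 1 × 1 × √n × log n. Multiplying the contributions gives O(√n log n).

Answer: O(√n log n)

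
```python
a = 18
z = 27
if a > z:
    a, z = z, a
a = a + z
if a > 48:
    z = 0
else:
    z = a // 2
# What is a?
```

Trace:
`a = 18` → a = 18
`z = 27` → z = 27
`if a > z: ...` → a > z is False → no variable changes
`a = a + z` → a = 45
`if a > 48: ...` → a > 48 is False, take else branch → z = 22
So a = 45

Answer: 45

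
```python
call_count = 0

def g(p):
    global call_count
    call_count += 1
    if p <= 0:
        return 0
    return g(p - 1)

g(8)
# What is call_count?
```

Linear recursion stepping by 1: 9 calls from p=8 down to ≤0.

Answer: 9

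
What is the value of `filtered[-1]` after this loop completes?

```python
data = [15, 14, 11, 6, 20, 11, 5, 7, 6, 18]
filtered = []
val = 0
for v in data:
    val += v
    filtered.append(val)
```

Cumulative sum ends at 113
`filtered` takes the values: [] → [15] → [15, 29] → [15, 29, 40] → [15, 29, 40, 46] → [15, 29, 40, 46, 66] → [15, 29, 40, 46, 66, 77] → [15, 29, 40, 46, 66, 77, 82] → [15, 29, 40, 46, 66, 77, 82, 89] → [15, 29, 40, 46, 66, 77, 82, 89, 95] → [15, 29, 40, 46, 66, 77, 82, 89, 95, 113]
So `filtered[-1]` = 113

Answer: 113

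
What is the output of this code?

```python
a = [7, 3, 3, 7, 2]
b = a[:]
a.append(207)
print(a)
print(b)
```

Key concept: slice [:] creates copy.
Step by step:
`a = [7, 3, 3, 7, 2]` → a = [7, 3, 3, 7, 2]
`b = a[:]` → b = [7, 3, 3, 7, 2]
`a.append(207)` → a = [7, 3, 3, 7, 2, 207]
`print(a)` → prints [7, 3, 3, 7, 2, 207]
`print(b)` → prints [7, 3, 3, 7, 2]

Answer:
[7, 3, 3, 7, 2, 207]
[7, 3, 3, 7, 2]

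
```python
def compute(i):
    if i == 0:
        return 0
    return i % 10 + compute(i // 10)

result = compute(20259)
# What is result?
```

Sum of digits of 20259: 9 + 5 + 2 + 0 + 2 = 18

Answer: 18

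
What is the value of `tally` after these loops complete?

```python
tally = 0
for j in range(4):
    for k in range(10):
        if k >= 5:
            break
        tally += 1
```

Inner breaks at 5, outer runs 4 times
`tally` takes the values: 0 → 1 → 2 → 3 → 4 → 5 → 6 → 7 → 8 → 9 → 10 → 11 → 12 → 13 → 14 → 15 → 16 → 17 → 18 → 19 → 20

Answer: 20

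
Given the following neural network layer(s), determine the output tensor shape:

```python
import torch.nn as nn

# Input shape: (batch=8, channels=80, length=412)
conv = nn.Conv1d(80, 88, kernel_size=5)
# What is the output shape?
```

Input: (8, 80, 412) -> Output: (8, 88, 408)

Answer: (8, 88, 408)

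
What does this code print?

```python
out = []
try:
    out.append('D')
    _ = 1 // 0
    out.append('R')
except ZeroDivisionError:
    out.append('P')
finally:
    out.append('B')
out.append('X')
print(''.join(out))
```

Execution trace: 'D' (try body) → 'P' (except ZeroDivisionError) → 'B' (finally) → 'X' (after the try/except). Output: DPBX

Answer: DPBX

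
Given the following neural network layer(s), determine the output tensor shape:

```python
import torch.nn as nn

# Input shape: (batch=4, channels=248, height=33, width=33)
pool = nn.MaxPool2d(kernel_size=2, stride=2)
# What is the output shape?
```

Input: (4, 248, 33, 33) -> Output: (4, 248, 16, 16)

Answer: (4, 248, 16, 16)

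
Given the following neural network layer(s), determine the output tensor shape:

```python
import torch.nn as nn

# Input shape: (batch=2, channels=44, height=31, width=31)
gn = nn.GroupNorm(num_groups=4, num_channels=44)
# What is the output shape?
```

Input: (2, 44, 31, 31) -> Output: (2, 44, 31, 31)

Answer: (2, 44, 31, 31)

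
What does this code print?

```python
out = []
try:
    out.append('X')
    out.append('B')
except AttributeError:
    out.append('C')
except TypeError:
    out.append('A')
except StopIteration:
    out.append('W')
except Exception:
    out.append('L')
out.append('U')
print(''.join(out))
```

Execution trace: 'X' (try body) → 'B' (try body, no exception) → 'U' (after the try/except). Output: XBU

Answer: XBU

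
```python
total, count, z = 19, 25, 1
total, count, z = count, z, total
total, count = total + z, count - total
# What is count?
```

Trace:
`total, count, z = 19, 25, 1` → total = 19; count = 25; z = 1
`total, count, z = count, z, total` → total = 25; count = 1; z = 19
`total, count = total + z, count - total` → total = 44; count = -24
So count = -24

Answer: -24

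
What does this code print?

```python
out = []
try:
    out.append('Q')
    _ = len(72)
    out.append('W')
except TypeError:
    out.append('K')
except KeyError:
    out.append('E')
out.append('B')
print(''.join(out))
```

Execution trace: 'Q' (try body) → 'K' (except TypeError) → 'B' (after the try/except). Output: QKB

Answer: QKB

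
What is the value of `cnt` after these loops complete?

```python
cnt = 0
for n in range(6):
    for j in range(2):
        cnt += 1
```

6 * 2 = 12
`cnt` takes the values: 0 → 1 → 2 → 3 → 4 → 5 → 6 → 7 → 8 → 9 → 10 → 11 → 12

Answer: 12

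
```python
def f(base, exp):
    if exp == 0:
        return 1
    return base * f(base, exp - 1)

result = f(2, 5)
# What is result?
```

f(2, 5) = 2 * 2 * 2 * 2 * 2 = 32

Answer: 32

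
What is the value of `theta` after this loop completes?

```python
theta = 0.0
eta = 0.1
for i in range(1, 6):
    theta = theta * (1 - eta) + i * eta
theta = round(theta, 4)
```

Moving average with lr=0.1
`theta` takes the values: 0.0 → 0.1 → 0.29 → 0.561 → 0.9049 → 1.31441 → 1.3144

Answer: 1.3144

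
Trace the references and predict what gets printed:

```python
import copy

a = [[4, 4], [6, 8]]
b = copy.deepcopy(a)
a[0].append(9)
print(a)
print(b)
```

Key concept: deep copy is fully independent.
Step by step:
`a = [[4, 4], [6, 8]]` → a = [[4, 4], [6, 8]]
`b = copy.deepcopy(a)` → b = [[4, 4], [6, 8]]
`a[0].append(9)` → a = [[4, 4, 9], [6, 8]]
`print(a)` → prints [[4, 4, 9], [6, 8]]
`print(b)` → prints [[4, 4], [6, 8]]

Answer:
[[4, 4, 9], [6, 8]]
[[4, 4], [6, 8]]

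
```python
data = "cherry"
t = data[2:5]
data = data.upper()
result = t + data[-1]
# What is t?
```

Trace:
`data = "cherry"` → data = 'cherry'
`t = data[2:5]` → t = 'err'
`data = data.upper()` → data = 'CHERRY'
`result = t + data[-1]` → result = 'errY'
So t = 'err'

Answer: 'err'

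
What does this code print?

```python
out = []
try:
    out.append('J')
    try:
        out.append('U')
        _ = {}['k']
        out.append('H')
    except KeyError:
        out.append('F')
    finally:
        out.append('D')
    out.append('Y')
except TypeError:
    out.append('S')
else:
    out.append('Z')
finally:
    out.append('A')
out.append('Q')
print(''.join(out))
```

Execution trace: 'J' (try body) → 'U' (inner try body) → 'F' (inner except KeyError) → 'D' (inner finally) → 'Y' (try body, no exception) → 'Z' (else) → 'A' (finally) → 'Q' (after the try/except). Output: JUFDYZAQ

Answer: JUFDYZAQ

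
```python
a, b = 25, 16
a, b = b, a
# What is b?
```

Trace:
`a, b = 25, 16` → a = 25; b = 16
`a, b = b, a` → a = 16; b = 25
So b = 25

Answer: 25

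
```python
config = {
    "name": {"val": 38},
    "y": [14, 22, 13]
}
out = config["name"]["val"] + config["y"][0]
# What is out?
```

Trace:
`config = { ...` → config = {'name': {'val': 38}, 'y': [14, 22, 13]}
`out = config["name"]["val"] + config["y"][0]` → out = 52
So out = 52

Answer: 52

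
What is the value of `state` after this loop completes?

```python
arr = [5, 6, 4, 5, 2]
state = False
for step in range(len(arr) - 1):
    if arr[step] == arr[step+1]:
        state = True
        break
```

Check consecutive duplicates in [5, 6, 4, 5, 2]
`state` takes the values: False

Answer: False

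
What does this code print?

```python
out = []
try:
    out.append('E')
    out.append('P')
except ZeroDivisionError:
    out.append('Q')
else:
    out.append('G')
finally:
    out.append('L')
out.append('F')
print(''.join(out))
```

Execution trace: 'E' (try body) → 'P' (try body, no exception) → 'G' (else) → 'L' (finally) → 'F' (after the try/except). Output: EPGLF

Answer: EPGLF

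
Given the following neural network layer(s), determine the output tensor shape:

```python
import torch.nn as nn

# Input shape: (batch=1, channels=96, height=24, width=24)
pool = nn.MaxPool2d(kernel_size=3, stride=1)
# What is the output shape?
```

Input: (1, 96, 24, 24) -> Output: (1, 96, 22, 22)

Answer: (1, 96, 22, 22)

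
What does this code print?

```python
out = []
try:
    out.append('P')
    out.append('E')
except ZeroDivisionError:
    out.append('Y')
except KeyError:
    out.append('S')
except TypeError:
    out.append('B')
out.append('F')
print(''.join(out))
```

Execution trace: 'P' (try body) → 'E' (try body, no exception) → 'F' (after the try/except). Output: PEF

Answer: PEF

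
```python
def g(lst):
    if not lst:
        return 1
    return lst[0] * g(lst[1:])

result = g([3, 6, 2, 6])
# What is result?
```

Product over [3, 6, 2, 6] = 3 * 6 * 2 * 6 = 216

Answer: 216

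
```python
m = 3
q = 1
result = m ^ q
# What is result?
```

Trace:
`m = 3` → m = 3
`q = 1` → q = 1
`result = m ^ q` → result = 2
So result = 2

Answer: 2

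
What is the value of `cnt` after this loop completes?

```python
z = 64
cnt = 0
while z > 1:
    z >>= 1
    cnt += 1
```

Count right shifts until 1
`cnt` takes the values: 0 → 1 → 2 → 3 → 4 → 5 → 6

Answer: 6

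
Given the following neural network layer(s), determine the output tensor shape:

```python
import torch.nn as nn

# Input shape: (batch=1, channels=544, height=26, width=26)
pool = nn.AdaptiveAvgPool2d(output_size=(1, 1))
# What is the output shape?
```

Input: (1, 544, 26, 26) -> Output: (1, 544, 1, 1)

Answer: (1, 544, 1, 1)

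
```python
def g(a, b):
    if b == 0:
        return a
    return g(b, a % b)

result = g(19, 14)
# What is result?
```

g(19, 14) -> g(14, 5) -> g(5, 4) -> g(4, 1) -> g(1, 0) -> 1

Answer: 1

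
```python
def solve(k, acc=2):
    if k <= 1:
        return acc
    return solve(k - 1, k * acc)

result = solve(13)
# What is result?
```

Accumulator trace (n, acc): (13, 2) -> (12, 26) -> (11, 312) -> (10, 3432) -> (9, 34320) -> (8, 308880) -> (7, 2471040) -> (6, 17297280) -> (5, 103783680) -> (4, 518918400) -> (3, 2075673600) -> (2, 6227020800) -> (1, 12454041600) -> return 12454041600

Answer: 12454041600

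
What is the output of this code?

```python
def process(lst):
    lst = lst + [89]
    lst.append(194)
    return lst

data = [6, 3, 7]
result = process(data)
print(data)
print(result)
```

Key concept: rebinding parameter vs mutation.
Step by step:
`data = [6, 3, 7]` → data = [6, 3, 7]
`result = process(data)` → result = [6, 3, 7, 89, 194]
`print(data)` → prints [6, 3, 7]
`print(result)` → prints [6, 3, 7, 89, 194]

Answer:
[6, 3, 7]
[6, 3, 7, 89, 194]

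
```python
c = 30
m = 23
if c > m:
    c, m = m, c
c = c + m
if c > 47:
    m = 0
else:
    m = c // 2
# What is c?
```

Trace:
`c = 30` → c = 30
`m = 23` → m = 23
`if c > m: ...` → c > m is True → c = 23; m = 30
`c = c + m` → c = 53
`if c > 47: ...` → c > 47 is True → m = 0
So c = 53

Answer: 53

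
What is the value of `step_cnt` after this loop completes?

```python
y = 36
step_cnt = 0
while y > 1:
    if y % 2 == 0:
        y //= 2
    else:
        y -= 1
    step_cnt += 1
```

Steps to reduce 36 to 1
`step_cnt` takes the values: 0 → 1 → 2 → 3 → 4 → 5 → 6

Answer: 6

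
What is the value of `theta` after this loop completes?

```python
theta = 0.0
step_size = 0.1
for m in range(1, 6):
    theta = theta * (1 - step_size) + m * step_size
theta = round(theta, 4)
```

Moving average with lr=0.1
`theta` takes the values: 0.0 → 0.1 → 0.29 → 0.561 → 0.9049 → 1.31441 → 1.3144

Answer: 1.3144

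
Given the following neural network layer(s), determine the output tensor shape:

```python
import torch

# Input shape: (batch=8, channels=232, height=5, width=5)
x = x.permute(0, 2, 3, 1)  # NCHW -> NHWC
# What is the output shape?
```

Input: (8, 232, 5, 5) -> Output: (8, 5, 5, 232)

Answer: (8, 5, 5, 232)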